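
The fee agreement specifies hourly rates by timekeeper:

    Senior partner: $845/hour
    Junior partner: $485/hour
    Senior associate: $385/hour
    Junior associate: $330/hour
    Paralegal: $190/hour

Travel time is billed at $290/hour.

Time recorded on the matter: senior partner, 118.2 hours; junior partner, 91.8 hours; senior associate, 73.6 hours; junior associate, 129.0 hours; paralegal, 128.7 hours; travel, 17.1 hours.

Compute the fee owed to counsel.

$244,720.00

Senior partner: 118.2 × $845 = $99,879.00
Junior partner: 91.8 × $485 = $44,523.00
Senior associate: 73.6 × $385 = $28,336.00
Junior associate: 129.0 × $330 = $42,570.00
Paralegal: 128.7 × $190 = $24,453.00
Subtotal: $99,879.00 + $44,523.00 + $28,336.00 + $42,570.00 + $24,453.00 = $239,761.00
Travel: 17.1 × $290 = $4,959.00
Total: $239,761.00 + $4,959.00 = $244,720.00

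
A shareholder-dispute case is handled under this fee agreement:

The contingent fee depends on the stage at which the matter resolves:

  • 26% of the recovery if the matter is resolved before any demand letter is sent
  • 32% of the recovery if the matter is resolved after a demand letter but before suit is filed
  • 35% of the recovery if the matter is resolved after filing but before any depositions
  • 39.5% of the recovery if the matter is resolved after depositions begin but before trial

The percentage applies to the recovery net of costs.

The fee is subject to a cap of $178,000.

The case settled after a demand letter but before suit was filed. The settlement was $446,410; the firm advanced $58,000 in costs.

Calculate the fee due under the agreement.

$124,291.20

Fee base (net of costs): $446,410 − $58,000 = $388,410
The matter settled after a demand letter but before suit was filed, so the 32% rate applies.
$388,410 × 32% = $124,291.20
$124,291.20 is under the $178,000 cap.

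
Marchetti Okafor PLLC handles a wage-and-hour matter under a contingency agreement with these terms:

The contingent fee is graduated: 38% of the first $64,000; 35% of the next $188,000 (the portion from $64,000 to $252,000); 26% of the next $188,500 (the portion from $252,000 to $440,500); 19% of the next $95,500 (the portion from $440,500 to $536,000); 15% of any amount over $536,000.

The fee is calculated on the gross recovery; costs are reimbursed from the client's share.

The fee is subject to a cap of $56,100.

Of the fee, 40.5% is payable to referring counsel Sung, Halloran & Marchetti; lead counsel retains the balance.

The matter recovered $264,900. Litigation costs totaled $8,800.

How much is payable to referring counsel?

Fee base is the gross recovery, $264,900; costs are reimbursed separately.
First $64,000 at 38% = $24,320.00
Next $188,000 at 35% = $65,800.00
Remaining $12,900 at 26% = $3,354.00
Fee: $24,320.00 + $65,800.00 + $3,354.00 = $93,474.00
$93,474.00 exceeds the $56,100 cap, so the fee is capped at $56,100.00.
Referral share: 40.5% of $56,100.00 = $22,720.50; lead counsel retains $56,100.00 − $22,720.50 = $33,379.50.

$22,720.50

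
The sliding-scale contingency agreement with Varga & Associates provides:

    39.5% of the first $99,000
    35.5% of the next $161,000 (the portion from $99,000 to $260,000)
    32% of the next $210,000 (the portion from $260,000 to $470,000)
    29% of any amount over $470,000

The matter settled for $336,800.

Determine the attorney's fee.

First $99,000 at 39.5% = $39,105.00
Next $161,000 at 35.5% = $57,155.00
Remaining $76,800 at 32% = $24,576.00
Fee: $39,105.00 + $57,155.00 + $24,576.00 = $120,836.00

$120,836.00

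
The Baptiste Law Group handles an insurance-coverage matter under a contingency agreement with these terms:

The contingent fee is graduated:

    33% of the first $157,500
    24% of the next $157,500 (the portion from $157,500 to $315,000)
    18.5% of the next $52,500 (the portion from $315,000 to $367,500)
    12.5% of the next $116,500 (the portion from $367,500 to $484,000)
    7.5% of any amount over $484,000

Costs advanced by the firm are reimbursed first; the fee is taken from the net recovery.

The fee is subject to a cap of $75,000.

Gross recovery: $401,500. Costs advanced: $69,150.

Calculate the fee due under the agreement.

Fee base (net of costs): $401,500 − $69,150 = $332,350
First $157,500 at 33% = $51,975.00
Next $157,500 at 24% = $37,800.00
Remaining $17,350 at 18.5% = $3,209.75
Fee: $51,975.00 + $37,800.00 + $3,209.75 = $92,984.75
$92,984.75 exceeds the $75,000 cap, so the fee is capped at $75,000.00.

$75,000.00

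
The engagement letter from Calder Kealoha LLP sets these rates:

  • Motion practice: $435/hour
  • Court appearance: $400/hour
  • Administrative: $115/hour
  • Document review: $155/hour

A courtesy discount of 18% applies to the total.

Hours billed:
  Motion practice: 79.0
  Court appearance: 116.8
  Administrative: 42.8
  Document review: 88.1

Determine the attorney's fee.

$81,723.25

Motion practice: 79.0 × $435 = $34,365.00
Court appearance: 116.8 × $400 = $46,720.00
Administrative: 42.8 × $115 = $4,922.00
Document review: 88.1 × $155 = $13,655.50
Subtotal: $99,662.50
Less 18% discount: −$17,939.25
Total: $99,662.50 − $17,939.25 = $81,723.25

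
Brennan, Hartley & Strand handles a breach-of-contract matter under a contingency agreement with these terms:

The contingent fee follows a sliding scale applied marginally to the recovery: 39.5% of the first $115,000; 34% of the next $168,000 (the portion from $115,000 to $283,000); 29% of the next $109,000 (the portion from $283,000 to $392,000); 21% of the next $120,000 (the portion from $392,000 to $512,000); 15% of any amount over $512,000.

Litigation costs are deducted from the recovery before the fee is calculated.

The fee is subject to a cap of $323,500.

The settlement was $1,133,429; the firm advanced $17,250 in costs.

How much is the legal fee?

Fee base (net of costs): $1,133,429 − $17,250 = $1,116,179
First $115,000 at 39.5% = $45,425.00
Next $168,000 at 34% = $57,120.00
Next $109,000 at 29% = $31,610.00
Next $120,000 at 21% = $25,200.00
Remaining $604,179 at 15% = $90,626.85
Fee: $45,425.00 + $57,120.00 + $31,610.00 + $25,200.00 + $90,626.85 = $249,981.85
$249,981.85 is under the $323,500 cap.

$249,981.85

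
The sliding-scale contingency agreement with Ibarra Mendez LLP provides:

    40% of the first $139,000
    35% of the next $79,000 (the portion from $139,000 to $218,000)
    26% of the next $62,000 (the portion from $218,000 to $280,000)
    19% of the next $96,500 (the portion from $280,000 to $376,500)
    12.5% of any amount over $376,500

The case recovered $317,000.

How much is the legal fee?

First $139,000 at 40% = $55,600.00
Next $79,000 at 35% = $27,650.00
Next $62,000 at 26% = $16,120.00
Remaining $37,000 at 19% = $7,030.00
Fee: $55,600.00 + $27,650.00 + $16,120.00 + $7,030.00 = $106,400.00

$106,400.00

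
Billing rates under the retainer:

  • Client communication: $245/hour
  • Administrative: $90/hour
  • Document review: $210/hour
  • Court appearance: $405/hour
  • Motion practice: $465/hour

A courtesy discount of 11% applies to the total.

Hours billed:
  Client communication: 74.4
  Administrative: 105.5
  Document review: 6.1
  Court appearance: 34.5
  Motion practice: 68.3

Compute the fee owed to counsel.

Client communication: 74.4 × $245 = $18,228.00
Administrative: 105.5 × $90 = $9,495.00
Document review: 6.1 × $210 = $1,281.00
Court appearance: 34.5 × $405 = $13,972.50
Motion practice: 68.3 × $465 = $31,759.50
Subtotal: $74,736.00
Less 11% discount: −$8,220.96
Total: $74,736.00 − $8,220.96 = $66,515.04

$66,515.04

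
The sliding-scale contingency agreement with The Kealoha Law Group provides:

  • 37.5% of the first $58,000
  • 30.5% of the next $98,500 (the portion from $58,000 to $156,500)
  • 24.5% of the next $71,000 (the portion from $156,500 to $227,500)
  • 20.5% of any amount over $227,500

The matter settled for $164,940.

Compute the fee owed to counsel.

$53,860.30

First $58,000 at 37.5% = $21,750.00
Next $98,500 at 30.5% = $30,042.50
Remaining $8,440 at 24.5% = $2,067.80
Fee: $21,750.00 + $30,042.50 + $2,067.80 = $53,860.30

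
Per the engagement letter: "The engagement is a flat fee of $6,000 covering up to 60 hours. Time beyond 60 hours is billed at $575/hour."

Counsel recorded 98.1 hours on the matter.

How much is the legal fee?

$27,907.50

Flat fee: $6,000.00
Excess hours: 98.1 − 60 = 38.1
Overrun: 38.1 × $575 = $21,907.50
Total: $6,000.00 + $21,907.50 = $27,907.50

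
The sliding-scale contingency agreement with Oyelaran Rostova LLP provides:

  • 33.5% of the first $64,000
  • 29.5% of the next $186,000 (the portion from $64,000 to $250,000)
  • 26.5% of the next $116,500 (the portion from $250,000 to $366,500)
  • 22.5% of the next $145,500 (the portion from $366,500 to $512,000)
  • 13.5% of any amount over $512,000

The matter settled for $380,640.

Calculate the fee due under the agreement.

First $64,000 at 33.5% = $21,440.00
Next $186,000 at 29.5% = $54,870.00
Next $116,500 at 26.5% = $30,872.50
Remaining $14,140 at 22.5% = $3,181.50
Fee: $21,440.00 + $54,870.00 + $30,872.50 + $3,181.50 = $110,364.00

$110,364.00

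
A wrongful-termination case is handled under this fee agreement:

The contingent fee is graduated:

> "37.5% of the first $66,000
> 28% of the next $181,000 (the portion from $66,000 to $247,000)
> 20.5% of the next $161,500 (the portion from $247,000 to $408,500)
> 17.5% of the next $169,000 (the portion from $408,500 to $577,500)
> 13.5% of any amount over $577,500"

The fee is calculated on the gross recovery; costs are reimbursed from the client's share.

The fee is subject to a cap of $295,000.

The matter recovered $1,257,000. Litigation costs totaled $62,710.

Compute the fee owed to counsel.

$229,845.00

Fee base is the gross recovery, $1,257,000; costs are reimbursed separately.
First $66,000 at 37.5% = $24,750.00
Next $181,000 at 28% = $50,680.00
Next $161,500 at 20.5% = $33,107.50
Next $169,000 at 17.5% = $29,575.00
Remaining $679,500 at 13.5% = $91,732.50
Fee: $24,750.00 + $50,680.00 + $33,107.50 + $29,575.00 + $91,732.50 = $229,845.00
$229,845.00 is under the $295,000 cap.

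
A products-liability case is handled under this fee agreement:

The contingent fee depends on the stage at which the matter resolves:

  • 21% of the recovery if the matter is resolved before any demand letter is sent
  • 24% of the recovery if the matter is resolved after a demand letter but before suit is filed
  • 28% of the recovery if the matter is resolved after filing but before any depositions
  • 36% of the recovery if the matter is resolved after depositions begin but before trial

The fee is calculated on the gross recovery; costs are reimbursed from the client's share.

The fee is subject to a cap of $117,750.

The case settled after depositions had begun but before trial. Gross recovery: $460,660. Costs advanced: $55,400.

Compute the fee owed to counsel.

$117,750.00

Fee base is the gross recovery, $460,660; costs are reimbursed separately.
The matter settled after depositions had begun but before trial, so the 36% rate applies.
$460,660 × 36% = $165,837.60
$165,837.60 exceeds the $117,750 cap, so the fee is capped at $117,750.00.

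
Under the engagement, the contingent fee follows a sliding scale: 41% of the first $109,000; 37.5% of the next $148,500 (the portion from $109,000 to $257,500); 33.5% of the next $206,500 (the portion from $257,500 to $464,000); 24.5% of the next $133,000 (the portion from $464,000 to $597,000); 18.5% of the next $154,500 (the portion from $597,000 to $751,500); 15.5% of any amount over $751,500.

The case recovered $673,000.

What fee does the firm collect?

$216,200.00

First $109,000 at 41% = $44,690.00
Next $148,500 at 37.5% = $55,687.50
Next $206,500 at 33.5% = $69,177.50
Next $133,000 at 24.5% = $32,585.00
Remaining $76,000 at 18.5% = $14,060.00
Fee: $44,690.00 + $55,687.50 + $69,177.50 + $32,585.00 + $14,060.00 = $216,200.00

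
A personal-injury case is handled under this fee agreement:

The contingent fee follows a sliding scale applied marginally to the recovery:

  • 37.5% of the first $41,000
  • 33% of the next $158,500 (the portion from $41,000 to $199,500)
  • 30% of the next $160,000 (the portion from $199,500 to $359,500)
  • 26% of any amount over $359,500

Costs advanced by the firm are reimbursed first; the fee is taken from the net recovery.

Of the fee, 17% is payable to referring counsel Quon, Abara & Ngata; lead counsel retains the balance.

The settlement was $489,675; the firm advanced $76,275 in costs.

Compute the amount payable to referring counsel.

$22,047.98

Fee base (net of costs): $489,675 − $76,275 = $413,400
First $41,000 at 37.5% = $15,375.00
Next $158,500 at 33% = $52,305.00
Next $160,000 at 30% = $48,000.00
Remaining $53,900 at 26% = $14,014.00
Fee: $15,375.00 + $52,305.00 + $48,000.00 + $14,014.00 = $129,694.00
Referral share: 17% of $129,694.00 = $22,047.98; lead counsel retains $129,694.00 − $22,047.98 = $107,646.02.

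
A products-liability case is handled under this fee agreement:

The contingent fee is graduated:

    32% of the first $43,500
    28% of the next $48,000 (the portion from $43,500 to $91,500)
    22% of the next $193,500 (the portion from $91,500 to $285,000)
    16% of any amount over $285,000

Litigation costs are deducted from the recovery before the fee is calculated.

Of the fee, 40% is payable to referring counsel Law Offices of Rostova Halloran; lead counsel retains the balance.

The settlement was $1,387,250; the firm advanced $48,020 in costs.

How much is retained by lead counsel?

$143,164.08

Fee base (net of costs): $1,387,250 − $48,020 = $1,339,230
First $43,500 at 32% = $13,920.00
Next $48,000 at 28% = $13,440.00
Next $193,500 at 22% = $42,570.00
Remaining $1,054,230 at 16% = $168,676.80
Fee: $13,920.00 + $13,440.00 + $42,570.00 + $168,676.80 = $238,606.80
Referral share: 40% of $238,606.80 = $95,442.72; lead counsel retains $238,606.80 − $95,442.72 = $143,164.08.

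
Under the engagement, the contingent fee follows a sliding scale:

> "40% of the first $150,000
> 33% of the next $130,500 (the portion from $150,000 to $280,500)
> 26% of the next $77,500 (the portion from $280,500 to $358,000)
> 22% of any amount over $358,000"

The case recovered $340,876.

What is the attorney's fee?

First $150,000 at 40% = $60,000.00
Next $130,500 at 33% = $43,065.00
Remaining $60,376 at 26% = $15,697.76
Fee: $60,000.00 + $43,065.00 + $15,697.76 = $118,762.76

$118,762.76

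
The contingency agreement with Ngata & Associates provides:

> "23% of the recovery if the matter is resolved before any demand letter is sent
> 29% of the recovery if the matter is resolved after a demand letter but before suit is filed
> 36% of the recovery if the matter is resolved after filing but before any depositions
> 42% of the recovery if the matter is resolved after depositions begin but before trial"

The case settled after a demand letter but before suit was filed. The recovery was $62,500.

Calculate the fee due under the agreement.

$18,125.00

The matter settled after a demand letter but before suit was filed, so the 29% rate applies.
$62,500 × 29% = $18,125.00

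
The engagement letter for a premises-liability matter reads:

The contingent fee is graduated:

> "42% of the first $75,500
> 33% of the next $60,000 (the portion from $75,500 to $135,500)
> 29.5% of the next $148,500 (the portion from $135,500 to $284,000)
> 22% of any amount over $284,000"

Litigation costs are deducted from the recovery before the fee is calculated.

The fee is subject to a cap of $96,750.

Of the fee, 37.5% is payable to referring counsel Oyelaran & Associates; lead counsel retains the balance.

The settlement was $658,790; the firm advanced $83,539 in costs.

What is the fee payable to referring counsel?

Fee base (net of costs): $658,790 − $83,539 = $575,251
First $75,500 at 42% = $31,710.00
Next $60,000 at 33% = $19,800.00
Next $148,500 at 29.5% = $43,807.50
Remaining $291,251 at 22% = $64,075.22
Fee: $31,710.00 + $19,800.00 + $43,807.50 + $64,075.22 = $159,392.72
$159,392.72 exceeds the $96,750 cap, so the fee is capped at $96,750.00.
Referral share: 37.5% of $96,750.00 = $36,281.25; lead counsel retains $96,750.00 − $36,281.25 = $60,468.75.

$36,281.25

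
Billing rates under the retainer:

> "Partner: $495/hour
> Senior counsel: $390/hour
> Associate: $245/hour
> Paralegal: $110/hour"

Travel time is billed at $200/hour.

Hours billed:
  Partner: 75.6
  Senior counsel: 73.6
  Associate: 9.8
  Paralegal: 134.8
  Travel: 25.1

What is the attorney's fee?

Partner: 75.6 × $495 = $37,422.00
Senior counsel: 73.6 × $390 = $28,704.00
Associate: 9.8 × $245 = $2,401.00
Paralegal: 134.8 × $110 = $14,828.00
Subtotal: $37,422.00 + $28,704.00 + $2,401.00 + $14,828.00 = $83,355.00
Travel: 25.1 × $200 = $5,020.00
Total: $83,355.00 + $5,020.00 = $88,375.00

$88,375.00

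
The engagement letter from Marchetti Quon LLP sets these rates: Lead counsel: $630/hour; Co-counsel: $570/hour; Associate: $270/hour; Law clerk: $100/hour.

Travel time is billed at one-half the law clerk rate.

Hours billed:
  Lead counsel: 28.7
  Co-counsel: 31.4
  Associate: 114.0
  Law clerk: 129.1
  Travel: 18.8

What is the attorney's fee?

Lead counsel: 28.7 × $630 = $18,081.00
Co-counsel: 31.4 × $570 = $17,898.00
Associate: 114.0 × $270 = $30,780.00
Law clerk: 129.1 × $100 = $12,910.00
Subtotal: $18,081.00 + $17,898.00 + $30,780.00 + $12,910.00 = $79,669.00
Travel: 18.8 × ($100 ÷ 2) = 18.8 × $50.00 = $940.00
Total: $79,669.00 + $940.00 = $80,609.00

$80,609.00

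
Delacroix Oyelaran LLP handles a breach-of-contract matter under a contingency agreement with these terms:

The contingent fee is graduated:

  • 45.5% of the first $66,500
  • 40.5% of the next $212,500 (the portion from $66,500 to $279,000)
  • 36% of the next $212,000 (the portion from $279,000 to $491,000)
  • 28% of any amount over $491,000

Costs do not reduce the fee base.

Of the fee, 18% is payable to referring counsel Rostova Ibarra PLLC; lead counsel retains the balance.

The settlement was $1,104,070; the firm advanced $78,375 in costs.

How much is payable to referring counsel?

$65,573.93

Fee base is the gross recovery, $1,104,070; costs are reimbursed separately.
First $66,500 at 45.5% = $30,257.50
Next $212,500 at 40.5% = $86,062.50
Next $212,000 at 36% = $76,320.00
Remaining $613,070 at 28% = $171,659.60
Fee: $30,257.50 + $86,062.50 + $76,320.00 + $171,659.60 = $364,299.60
Referral share: 18% of $364,299.60 = $65,573.93; lead counsel retains $364,299.60 − $65,573.93 = $298,725.67.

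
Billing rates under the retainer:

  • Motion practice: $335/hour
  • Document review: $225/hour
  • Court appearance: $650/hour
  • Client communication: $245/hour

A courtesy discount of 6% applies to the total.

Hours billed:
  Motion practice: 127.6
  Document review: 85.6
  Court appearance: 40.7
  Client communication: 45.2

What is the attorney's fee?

$93,562.90

Motion practice: 127.6 × $335 = $42,746.00
Document review: 85.6 × $225 = $19,260.00
Court appearance: 40.7 × $650 = $26,455.00
Client communication: 45.2 × $245 = $11,074.00
Subtotal: $99,535.00
Less 6% discount: −$5,972.10
Total: $99,535.00 − $5,972.10 = $93,562.90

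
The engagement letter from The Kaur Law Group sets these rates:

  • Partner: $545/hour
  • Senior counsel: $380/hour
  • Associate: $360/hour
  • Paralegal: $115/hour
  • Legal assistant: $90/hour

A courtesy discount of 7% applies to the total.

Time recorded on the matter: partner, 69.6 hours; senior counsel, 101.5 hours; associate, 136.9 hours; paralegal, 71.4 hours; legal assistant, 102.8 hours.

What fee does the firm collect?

Partner: 69.6 × $545 = $37,932.00
Senior counsel: 101.5 × $380 = $38,570.00
Associate: 136.9 × $360 = $49,284.00
Paralegal: 71.4 × $115 = $8,211.00
Legal assistant: 102.8 × $90 = $9,252.00
Subtotal: $143,249.00
Less 7% discount: −$10,027.43
Total: $143,249.00 − $10,027.43 = $133,221.57

$133,221.57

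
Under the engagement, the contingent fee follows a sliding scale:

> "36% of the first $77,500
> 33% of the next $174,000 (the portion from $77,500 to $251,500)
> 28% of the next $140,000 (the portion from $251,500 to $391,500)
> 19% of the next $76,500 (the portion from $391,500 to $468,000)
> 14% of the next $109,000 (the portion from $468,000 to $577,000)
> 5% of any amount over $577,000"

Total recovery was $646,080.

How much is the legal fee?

$157,769.00

First $77,500 at 36% = $27,900.00
Next $174,000 at 33% = $57,420.00
Next $140,000 at 28% = $39,200.00
Next $76,500 at 19% = $14,535.00
Next $109,000 at 14% = $15,260.00
Remaining $69,080 at 5% = $3,454.00
Fee: $27,900.00 + $57,420.00 + $39,200.00 + $14,535.00 + $15,260.00 + $3,454.00 = $157,769.00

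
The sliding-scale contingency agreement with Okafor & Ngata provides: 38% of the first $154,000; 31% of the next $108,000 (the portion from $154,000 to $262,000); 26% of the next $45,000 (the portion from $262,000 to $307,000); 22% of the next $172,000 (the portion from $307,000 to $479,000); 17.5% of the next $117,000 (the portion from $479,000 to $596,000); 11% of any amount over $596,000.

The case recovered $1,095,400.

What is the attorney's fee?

First $154,000 at 38% = $58,520.00
Next $108,000 at 31% = $33,480.00
Next $45,000 at 26% = $11,700.00
Next $172,000 at 22% = $37,840.00
Next $117,000 at 17.5% = $20,475.00
Remaining $499,400 at 11% = $54,934.00
Fee: $58,520.00 + $33,480.00 + $11,700.00 + $37,840.00 + $20,475.00 + $54,934.00 = $216,949.00

$216,949.00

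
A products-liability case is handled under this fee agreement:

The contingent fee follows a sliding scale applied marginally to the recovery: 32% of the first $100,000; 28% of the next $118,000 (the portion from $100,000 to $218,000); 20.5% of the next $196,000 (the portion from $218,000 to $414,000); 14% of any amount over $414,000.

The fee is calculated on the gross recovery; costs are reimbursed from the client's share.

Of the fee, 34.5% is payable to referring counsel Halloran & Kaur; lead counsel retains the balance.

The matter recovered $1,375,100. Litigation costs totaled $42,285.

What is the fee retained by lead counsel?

$157,051.97

Fee base is the gross recovery, $1,375,100; costs are reimbursed separately.
First $100,000 at 32% = $32,000.00
Next $118,000 at 28% = $33,040.00
Next $196,000 at 20.5% = $40,180.00
Remaining $961,100 at 14% = $134,554.00
Fee: $32,000.00 + $33,040.00 + $40,180.00 + $134,554.00 = $239,774.00
Referral share: 34.5% of $239,774.00 = $82,722.03; lead counsel retains $239,774.00 − $82,722.03 = $157,051.97.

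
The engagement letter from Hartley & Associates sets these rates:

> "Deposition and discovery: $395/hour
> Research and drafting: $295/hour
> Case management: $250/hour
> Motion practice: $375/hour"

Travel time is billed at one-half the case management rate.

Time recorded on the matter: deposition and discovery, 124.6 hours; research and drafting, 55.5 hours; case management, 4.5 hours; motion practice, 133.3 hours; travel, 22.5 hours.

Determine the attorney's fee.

Deposition and discovery: 124.6 × $395 = $49,217.00
Research and drafting: 55.5 × $295 = $16,372.50
Case management: 4.5 × $250 = $1,125.00
Motion practice: 133.3 × $375 = $49,987.50
Subtotal: $49,217.00 + $16,372.50 + $1,125.00 + $49,987.50 = $116,702.00
Travel: 22.5 × ($250 ÷ 2) = 22.5 × $125.00 = $2,812.50
Total: $116,702.00 + $2,812.50 = $119,514.50

$119,514.50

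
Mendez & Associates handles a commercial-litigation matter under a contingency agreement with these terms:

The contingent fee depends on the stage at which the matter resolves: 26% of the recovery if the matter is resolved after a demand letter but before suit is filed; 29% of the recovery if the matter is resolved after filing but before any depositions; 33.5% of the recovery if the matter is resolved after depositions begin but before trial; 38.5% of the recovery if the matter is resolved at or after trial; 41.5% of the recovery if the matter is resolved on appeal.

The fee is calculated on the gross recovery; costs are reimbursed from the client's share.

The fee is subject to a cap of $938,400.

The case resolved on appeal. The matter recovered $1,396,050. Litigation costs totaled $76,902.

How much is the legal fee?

Fee base is the gross recovery, $1,396,050; costs are reimbursed separately.
The matter resolved on appeal, so the 41.5% rate applies.
$1,396,050 × 41.5% = $579,360.75
$579,360.75 is under the $938,400 cap.

$579,360.75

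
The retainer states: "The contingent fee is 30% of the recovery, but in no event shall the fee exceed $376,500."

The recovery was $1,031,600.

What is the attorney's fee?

30% of $1,031,600 = $309,480.00
That is under the $376,500 cap.

$309,480.00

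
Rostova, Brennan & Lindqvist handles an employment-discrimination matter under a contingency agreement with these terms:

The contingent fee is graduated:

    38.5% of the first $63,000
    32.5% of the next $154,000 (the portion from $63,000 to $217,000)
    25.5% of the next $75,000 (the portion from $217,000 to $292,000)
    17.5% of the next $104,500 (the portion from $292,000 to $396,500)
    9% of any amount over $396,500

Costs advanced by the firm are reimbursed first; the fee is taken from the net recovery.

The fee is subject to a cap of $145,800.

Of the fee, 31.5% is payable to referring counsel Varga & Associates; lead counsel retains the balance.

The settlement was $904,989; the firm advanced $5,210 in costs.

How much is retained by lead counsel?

$99,873.00

Fee base (net of costs): $904,989 − $5,210 = $899,779
First $63,000 at 38.5% = $24,255.00
Next $154,000 at 32.5% = $50,050.00
Next $75,000 at 25.5% = $19,125.00
Next $104,500 at 17.5% = $18,287.50
Remaining $503,279 at 9% = $45,295.11
Fee: $24,255.00 + $50,050.00 + $19,125.00 + $18,287.50 + $45,295.11 = $157,012.61
$157,012.61 exceeds the $145,800 cap, so the fee is capped at $145,800.00.
Referral share: 31.5% of $145,800.00 = $45,927.00; lead counsel retains $145,800.00 − $45,927.00 = $99,873.00.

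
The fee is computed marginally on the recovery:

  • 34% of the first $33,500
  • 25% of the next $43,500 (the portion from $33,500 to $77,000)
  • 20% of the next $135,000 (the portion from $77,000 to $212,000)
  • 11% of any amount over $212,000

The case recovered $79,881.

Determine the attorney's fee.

$22,841.20

First $33,500 at 34% = $11,390.00
Next $43,500 at 25% = $10,875.00
Remaining $2,881 at 20% = $576.20
Fee: $11,390.00 + $10,875.00 + $576.20 = $22,841.20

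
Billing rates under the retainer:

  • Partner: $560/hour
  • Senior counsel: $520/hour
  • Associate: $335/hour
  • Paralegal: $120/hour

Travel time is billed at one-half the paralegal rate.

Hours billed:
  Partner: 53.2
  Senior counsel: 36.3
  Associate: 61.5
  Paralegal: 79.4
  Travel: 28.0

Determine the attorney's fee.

Partner: 53.2 × $560 = $29,792.00
Senior counsel: 36.3 × $520 = $18,876.00
Associate: 61.5 × $335 = $20,602.50
Paralegal: 79.4 × $120 = $9,528.00
Subtotal: $29,792.00 + $18,876.00 + $20,602.50 + $9,528.00 = $78,798.50
Travel: 28.0 × ($120 ÷ 2) = 28.0 × $60.00 = $1,680.00
Total: $78,798.50 + $1,680.00 = $80,478.50

$80,478.50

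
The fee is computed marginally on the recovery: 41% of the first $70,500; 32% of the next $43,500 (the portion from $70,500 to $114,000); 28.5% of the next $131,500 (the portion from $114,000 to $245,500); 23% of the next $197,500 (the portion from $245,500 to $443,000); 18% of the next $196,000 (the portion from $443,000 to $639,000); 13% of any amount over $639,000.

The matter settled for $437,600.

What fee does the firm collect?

$124,485.50

First $70,500 at 41% = $28,905.00
Next $43,500 at 32% = $13,920.00
Next $131,500 at 28.5% = $37,477.50
Remaining $192,100 at 23% = $44,183.00
Fee: $28,905.00 + $13,920.00 + $37,477.50 + $44,183.00 = $124,485.50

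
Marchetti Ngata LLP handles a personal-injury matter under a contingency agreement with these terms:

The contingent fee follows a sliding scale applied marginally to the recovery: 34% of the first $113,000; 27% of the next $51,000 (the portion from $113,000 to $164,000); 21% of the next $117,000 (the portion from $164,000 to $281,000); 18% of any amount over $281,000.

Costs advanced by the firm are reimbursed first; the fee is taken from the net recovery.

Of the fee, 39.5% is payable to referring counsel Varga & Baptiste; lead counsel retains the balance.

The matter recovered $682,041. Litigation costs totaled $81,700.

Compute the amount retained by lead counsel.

Fee base (net of costs): $682,041 − $81,700 = $600,341
First $113,000 at 34% = $38,420.00
Next $51,000 at 27% = $13,770.00
Next $117,000 at 21% = $24,570.00
Remaining $319,341 at 18% = $57,481.38
Fee: $38,420.00 + $13,770.00 + $24,570.00 + $57,481.38 = $134,241.38
Referral share: 39.5% of $134,241.38 = $53,025.35; lead counsel retains $134,241.38 − $53,025.35 = $81,216.03.

$81,216.03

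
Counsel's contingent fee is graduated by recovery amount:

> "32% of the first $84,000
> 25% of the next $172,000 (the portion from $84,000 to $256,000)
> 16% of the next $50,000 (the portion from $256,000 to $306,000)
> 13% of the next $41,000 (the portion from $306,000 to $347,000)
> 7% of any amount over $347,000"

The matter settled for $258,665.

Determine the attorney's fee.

$70,306.40

First $84,000 at 32% = $26,880.00
Next $172,000 at 25% = $43,000.00
Remaining $2,665 at 16% = $426.40
Fee: $26,880.00 + $43,000.00 + $426.40 = $70,306.40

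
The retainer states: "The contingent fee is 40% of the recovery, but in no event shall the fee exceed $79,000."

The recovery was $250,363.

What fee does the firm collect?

$79,000.00

40% of $250,363 = $100,145.20
That exceeds the $79,000 cap, so the fee is capped at $79,000.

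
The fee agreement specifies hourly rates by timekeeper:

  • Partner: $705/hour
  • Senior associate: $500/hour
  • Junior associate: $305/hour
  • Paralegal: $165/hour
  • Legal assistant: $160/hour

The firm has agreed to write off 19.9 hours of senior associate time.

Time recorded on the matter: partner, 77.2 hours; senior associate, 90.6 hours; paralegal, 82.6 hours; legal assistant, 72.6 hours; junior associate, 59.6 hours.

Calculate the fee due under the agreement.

Partner: 77.2 × $705 = $54,426.00
Senior associate: 90.6 × $500 = $45,300.00
Junior associate: 59.6 × $305 = $18,178.00
Paralegal: 82.6 × $165 = $13,629.00
Legal assistant: 72.6 × $160 = $11,616.00
Subtotal: $143,149.00
Write-off: 19.9 × $500 = $9,950.00
Total: $143,149.00 − $9,950.00 = $133,199.00

$133,199.00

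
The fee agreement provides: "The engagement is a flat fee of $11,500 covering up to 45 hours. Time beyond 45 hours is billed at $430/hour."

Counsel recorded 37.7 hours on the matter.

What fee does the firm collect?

$11,500.00

37.7 hours is within the 45-hour scope; only the flat fee applies.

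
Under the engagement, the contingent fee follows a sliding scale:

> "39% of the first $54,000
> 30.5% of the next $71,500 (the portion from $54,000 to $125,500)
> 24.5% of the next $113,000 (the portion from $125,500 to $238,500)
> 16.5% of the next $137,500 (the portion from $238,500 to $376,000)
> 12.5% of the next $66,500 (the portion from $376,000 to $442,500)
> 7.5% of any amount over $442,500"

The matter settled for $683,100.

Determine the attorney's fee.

$119,597.50

First $54,000 at 39% = $21,060.00
Next $71,500 at 30.5% = $21,807.50
Next $113,000 at 24.5% = $27,685.00
Next $137,500 at 16.5% = $22,687.50
Next $66,500 at 12.5% = $8,312.50
Remaining $240,600 at 7.5% = $18,045.00
Fee: $21,060.00 + $21,807.50 + $27,685.00 + $22,687.50 + $8,312.50 + $18,045.00 = $119,597.50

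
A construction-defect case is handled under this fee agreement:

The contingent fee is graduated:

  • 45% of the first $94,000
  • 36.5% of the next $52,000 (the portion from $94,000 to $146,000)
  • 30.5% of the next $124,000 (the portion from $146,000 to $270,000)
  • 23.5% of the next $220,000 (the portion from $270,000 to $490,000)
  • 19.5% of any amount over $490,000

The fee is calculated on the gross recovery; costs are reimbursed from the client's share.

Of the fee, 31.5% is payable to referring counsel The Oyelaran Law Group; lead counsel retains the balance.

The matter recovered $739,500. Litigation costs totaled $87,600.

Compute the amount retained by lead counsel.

Fee base is the gross recovery, $739,500; costs are reimbursed separately.
First $94,000 at 45% = $42,300.00
Next $52,000 at 36.5% = $18,980.00
Next $124,000 at 30.5% = $37,820.00
Next $220,000 at 23.5% = $51,700.00
Remaining $249,500 at 19.5% = $48,652.50
Fee: $42,300.00 + $18,980.00 + $37,820.00 + $51,700.00 + $48,652.50 = $199,452.50
Referral share: 31.5% of $199,452.50 = $62,827.54; lead counsel retains $199,452.50 − $62,827.54 = $136,624.96.

$136,624.96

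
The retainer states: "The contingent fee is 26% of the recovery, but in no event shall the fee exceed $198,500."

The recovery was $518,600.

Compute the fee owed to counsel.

26% of $518,600 = $134,836.00
That is under the $198,500 cap.

$134,836.00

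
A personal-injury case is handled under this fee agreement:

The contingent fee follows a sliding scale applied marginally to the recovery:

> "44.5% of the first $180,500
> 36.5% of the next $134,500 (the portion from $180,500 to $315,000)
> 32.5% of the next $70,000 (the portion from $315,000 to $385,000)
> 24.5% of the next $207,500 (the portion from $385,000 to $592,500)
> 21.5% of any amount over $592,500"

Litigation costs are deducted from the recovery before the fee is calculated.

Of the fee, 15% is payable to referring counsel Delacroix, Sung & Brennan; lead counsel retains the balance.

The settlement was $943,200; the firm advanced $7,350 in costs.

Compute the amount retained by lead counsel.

Fee base (net of costs): $943,200 − $7,350 = $935,850
First $180,500 at 44.5% = $80,322.50
Next $134,500 at 36.5% = $49,092.50
Next $70,000 at 32.5% = $22,750.00
Next $207,500 at 24.5% = $50,837.50
Remaining $343,350 at 21.5% = $73,820.25
Fee: $80,322.50 + $49,092.50 + $22,750.00 + $50,837.50 + $73,820.25 = $276,822.75
Referral share: 15% of $276,822.75 = $41,523.41; lead counsel retains $276,822.75 − $41,523.41 = $235,299.34.

$235,299.34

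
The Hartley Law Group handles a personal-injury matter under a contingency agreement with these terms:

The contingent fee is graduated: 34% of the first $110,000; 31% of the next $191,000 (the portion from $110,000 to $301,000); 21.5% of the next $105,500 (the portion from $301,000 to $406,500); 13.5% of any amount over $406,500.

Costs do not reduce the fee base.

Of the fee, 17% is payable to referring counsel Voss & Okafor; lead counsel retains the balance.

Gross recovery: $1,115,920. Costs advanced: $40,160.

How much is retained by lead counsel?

$178,503.29

Fee base is the gross recovery, $1,115,920; costs are reimbursed separately.
First $110,000 at 34% = $37,400.00
Next $191,000 at 31% = $59,210.00
Next $105,500 at 21.5% = $22,682.50
Remaining $709,420 at 13.5% = $95,771.70
Fee: $37,400.00 + $59,210.00 + $22,682.50 + $95,771.70 = $215,064.20
Referral share: 17% of $215,064.20 = $36,560.91; lead counsel retains $215,064.20 − $36,560.91 = $178,503.29.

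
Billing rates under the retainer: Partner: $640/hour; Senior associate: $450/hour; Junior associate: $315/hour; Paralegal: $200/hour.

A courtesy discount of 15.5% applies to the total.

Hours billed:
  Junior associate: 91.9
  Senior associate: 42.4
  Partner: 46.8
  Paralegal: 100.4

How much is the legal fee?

Partner: 46.8 × $640 = $29,952.00
Senior associate: 42.4 × $450 = $19,080.00
Junior associate: 91.9 × $315 = $28,948.50
Paralegal: 100.4 × $200 = $20,080.00
Subtotal: $98,060.50
Less 15.5% discount: −$15,199.38
Total: $98,060.50 − $15,199.38 = $82,861.12

$82,861.12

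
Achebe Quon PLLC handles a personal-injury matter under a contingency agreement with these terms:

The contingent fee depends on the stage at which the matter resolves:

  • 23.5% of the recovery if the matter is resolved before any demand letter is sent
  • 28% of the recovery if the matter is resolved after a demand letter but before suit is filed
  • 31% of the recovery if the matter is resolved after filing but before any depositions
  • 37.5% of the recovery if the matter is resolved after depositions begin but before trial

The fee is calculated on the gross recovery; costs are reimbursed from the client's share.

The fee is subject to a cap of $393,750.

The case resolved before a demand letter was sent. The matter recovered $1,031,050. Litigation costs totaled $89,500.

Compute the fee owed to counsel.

$242,296.75

Fee base is the gross recovery, $1,031,050; costs are reimbursed separately.
The matter resolved before a demand letter was sent, so the 23.5% rate applies.
$1,031,050 × 23.5% = $242,296.75
$242,296.75 is under the $393,750 cap.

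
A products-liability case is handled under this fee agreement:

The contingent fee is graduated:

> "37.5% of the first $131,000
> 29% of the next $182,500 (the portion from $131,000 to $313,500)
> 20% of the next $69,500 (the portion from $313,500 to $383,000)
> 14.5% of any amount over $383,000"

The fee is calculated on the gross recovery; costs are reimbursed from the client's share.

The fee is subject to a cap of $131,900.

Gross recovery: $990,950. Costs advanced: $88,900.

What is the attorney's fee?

$131,900.00

Fee base is the gross recovery, $990,950; costs are reimbursed separately.
First $131,000 at 37.5% = $49,125.00
Next $182,500 at 29% = $52,925.00
Next $69,500 at 20% = $13,900.00
Remaining $607,950 at 14.5% = $88,152.75
Fee: $49,125.00 + $52,925.00 + $13,900.00 + $88,152.75 = $204,102.75
$204,102.75 exceeds the $131,900 cap, so the fee is capped at $131,900.00.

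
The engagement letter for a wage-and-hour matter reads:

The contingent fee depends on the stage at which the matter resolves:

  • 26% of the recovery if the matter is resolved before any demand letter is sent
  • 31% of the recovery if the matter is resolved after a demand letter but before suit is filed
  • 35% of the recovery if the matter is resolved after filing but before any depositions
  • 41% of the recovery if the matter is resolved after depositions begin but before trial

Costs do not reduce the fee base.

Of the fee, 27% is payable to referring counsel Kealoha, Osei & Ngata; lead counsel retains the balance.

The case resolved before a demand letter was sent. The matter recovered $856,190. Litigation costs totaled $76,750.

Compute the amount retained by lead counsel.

$162,504.86

Fee base is the gross recovery, $856,190; costs are reimbursed separately.
The matter resolved before a demand letter was sent, so the 26% rate applies.
$856,190 × 26% = $222,609.40
Referral share: 27% of $222,609.40 = $60,104.54; lead counsel retains $222,609.40 − $60,104.54 = $162,504.86.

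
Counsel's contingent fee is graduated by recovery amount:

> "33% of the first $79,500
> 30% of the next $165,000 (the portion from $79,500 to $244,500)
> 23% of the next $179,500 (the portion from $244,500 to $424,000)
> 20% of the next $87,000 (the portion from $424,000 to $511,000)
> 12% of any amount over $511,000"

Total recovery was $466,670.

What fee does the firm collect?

$125,554.00

First $79,500 at 33% = $26,235.00
Next $165,000 at 30% = $49,500.00
Next $179,500 at 23% = $41,285.00
Remaining $42,670 at 20% = $8,534.00
Fee: $26,235.00 + $49,500.00 + $41,285.00 + $8,534.00 = $125,554.00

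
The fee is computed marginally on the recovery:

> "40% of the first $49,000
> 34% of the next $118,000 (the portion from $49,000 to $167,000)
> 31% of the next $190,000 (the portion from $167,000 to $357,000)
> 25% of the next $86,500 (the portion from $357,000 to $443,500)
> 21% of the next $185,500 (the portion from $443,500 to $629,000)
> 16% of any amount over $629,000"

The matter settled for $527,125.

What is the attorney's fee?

$157,806.25

First $49,000 at 40% = $19,600.00
Next $118,000 at 34% = $40,120.00
Next $190,000 at 31% = $58,900.00
Next $86,500 at 25% = $21,625.00
Remaining $83,625 at 21% = $17,561.25
Fee: $19,600.00 + $40,120.00 + $58,900.00 + $21,625.00 + $17,561.25 = $157,806.25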